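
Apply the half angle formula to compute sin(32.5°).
sin(32.5°) = √((1 - cos 65°)/2) = 0.5373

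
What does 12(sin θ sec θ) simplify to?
12(sin θ sec θ) = 12(tan θ) (using Reciprocal + quotient)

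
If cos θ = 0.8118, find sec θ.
sec θ = 1/cos θ = 1.232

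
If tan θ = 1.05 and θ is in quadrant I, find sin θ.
sin θ = 0.7241 (using tan²θ + 1 = sec²θ)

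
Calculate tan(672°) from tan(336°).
tan(672°) = 2 tan 336° / (1 - tan²336°) = -1.111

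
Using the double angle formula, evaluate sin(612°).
sin(612°) = 2 sin 306° cos 306° = -0.9511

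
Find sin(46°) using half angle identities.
sin(46°) = √((1 - cos 92°)/2) = 0.7193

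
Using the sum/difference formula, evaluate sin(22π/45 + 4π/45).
sin(22π/45 + 4π/45) = sin 22π/45 cos 4π/45 + cos 22π/45 sin 4π/45 = 0.9703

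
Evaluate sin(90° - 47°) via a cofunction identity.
sin(90° - 47°) = cos(47°) = 0.682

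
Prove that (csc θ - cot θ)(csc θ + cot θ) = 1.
LHS = csc²θ - cot²θ = (1 + cot²θ) - cot²θ = 1 = RHS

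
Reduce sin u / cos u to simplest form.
sin u / cos u = tan u (using Quotient identity)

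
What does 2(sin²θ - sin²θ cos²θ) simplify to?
2(sin²θ - sin²θ cos²θ) = 2(sin⁴θ) (using Factoring)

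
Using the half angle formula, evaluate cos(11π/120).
cos(11π/120) = √((1 + cos 11π/60)/2) = 0.9588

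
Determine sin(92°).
sin(92°) = 0.9994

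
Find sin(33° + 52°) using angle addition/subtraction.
sin(33° + 52°) = sin 33° cos 52° + cos 33° sin 52° = 0.9962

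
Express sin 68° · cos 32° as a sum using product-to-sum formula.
sin 68° cos 32° = (1/2)[sin(68°+32°) + sin(68°-32°)]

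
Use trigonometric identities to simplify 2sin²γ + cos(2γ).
2sin²γ + cos(2γ) = 1 (using Double angle)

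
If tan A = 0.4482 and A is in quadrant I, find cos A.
cos A = 0.9125 (using tan²A + 1 = sec²A)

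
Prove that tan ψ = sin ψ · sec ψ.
RHS = sin ψ · (1/cos ψ) = sin ψ/cos ψ = tan ψ = LHS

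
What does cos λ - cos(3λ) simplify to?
cos λ - cos(3λ) = 2 sin(2λ) sin λ (using Sum-to-product)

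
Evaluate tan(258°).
tan(258°) = 4.705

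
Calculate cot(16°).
cot(16°) = 3.487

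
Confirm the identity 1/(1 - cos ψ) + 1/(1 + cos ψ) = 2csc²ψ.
LHS = [(1 + cos ψ) + (1 - cos ψ)] / [(1 - cos ψ)(1 + cos ψ)] = 2/(1 - cos²ψ) = 2/sin²ψ = 2csc²ψ = RHS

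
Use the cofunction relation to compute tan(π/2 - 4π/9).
tan(π/2 - 4π/9) = cot(4π/9) = 0.1763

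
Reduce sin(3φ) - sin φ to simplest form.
sin(3φ) - sin φ = 2 cos(2φ) sin φ (using Sum-to-product)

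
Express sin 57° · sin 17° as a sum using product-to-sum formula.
sin 57° sin 17° = (1/2)[cos(57°-17°) - cos(57°+17°)]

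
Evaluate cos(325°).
cos(325°) = 0.8192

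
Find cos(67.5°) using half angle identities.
cos(67.5°) = √((1 + cos 135°)/2) = √(2-√2)/2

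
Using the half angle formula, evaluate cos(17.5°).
cos(17.5°) = √((1 + cos 35°)/2) = 0.9537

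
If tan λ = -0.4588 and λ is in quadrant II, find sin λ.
sin λ = 0.417 (using tan²λ + 1 = sec²λ)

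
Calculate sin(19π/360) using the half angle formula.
sin(19π/360) = √((1 - cos 19π/180)/2) = 0.165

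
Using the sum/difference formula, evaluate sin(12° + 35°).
sin(12° + 35°) = sin 12° cos 35° + cos 12° sin 35° = 0.7314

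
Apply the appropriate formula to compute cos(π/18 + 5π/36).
cos(π/18 + 5π/36) = cos π/18 cos 5π/36 - sin π/18 sin 5π/36 = 0.8192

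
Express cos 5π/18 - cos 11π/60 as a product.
cos 5π/18 - cos 11π/60 = -2 sin(83π/360) sin(17π/360)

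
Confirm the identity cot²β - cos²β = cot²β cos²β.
LHS = cos²β/sin²β - cos²β = cos²β(1/sin²β - 1) = cos²β · (1 - sin²β)/sin²β = cos²β · cos²β/sin²β = cos²β · cot²β = RHS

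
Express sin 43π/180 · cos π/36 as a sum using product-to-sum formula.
sin 43π/180 cos π/36 = (1/2)[sin(43π/180+π/36) + sin(43π/180-π/36)]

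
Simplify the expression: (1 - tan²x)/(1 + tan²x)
(1 - tan²x)/(1 + tan²x) = cos(2x) (using Double angle)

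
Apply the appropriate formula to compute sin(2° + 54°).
sin(2° + 54°) = sin 2° cos 54° + cos 2° sin 54° = 0.829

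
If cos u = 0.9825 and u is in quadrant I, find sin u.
sin u = 0.1863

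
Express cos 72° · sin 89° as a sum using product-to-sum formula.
cos 72° sin 89° = (1/2)[sin(72°+89°) - sin(72°-89°)]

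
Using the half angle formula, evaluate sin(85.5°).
sin(85.5°) = √((1 - cos 171°)/2) = 0.9969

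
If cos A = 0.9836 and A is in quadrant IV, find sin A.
sin A = -0.1804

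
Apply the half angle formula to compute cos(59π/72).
cos(59π/72) = -√((1 + cos 59π/36)/2) = -0.8434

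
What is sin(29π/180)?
sin(29π/180) = 0.4848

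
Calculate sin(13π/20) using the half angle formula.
sin(13π/20) = √((1 - cos 13π/10)/2) = 0.891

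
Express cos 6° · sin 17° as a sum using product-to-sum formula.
cos 6° sin 17° = (1/2)[sin(6°+17°) - sin(6°-17°)]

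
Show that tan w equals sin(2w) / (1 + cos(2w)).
RHS = 2 sin w cos w / (2cos²w) = sin w/cos w = tan w = LHS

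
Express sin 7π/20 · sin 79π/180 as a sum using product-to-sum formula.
sin 7π/20 sin 79π/180 = (1/2)[cos(7π/20-79π/180) - cos(7π/20+79π/180)]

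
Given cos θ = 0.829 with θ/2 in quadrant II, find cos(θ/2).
cos(θ/2) = ±√((1 + cos θ)/2); negative since θ/2 ∈ QII, so cos(θ/2) = -0.9563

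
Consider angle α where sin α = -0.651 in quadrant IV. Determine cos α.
cos α = √(1 - sin²α) = 0.7591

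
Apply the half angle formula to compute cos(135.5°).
cos(135.5°) = -√((1 + cos 271°)/2) = -0.7133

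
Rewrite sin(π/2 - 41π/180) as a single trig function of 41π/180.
sin(π/2 - 41π/180) = cos(41π/180)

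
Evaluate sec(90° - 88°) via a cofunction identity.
sec(90° - 88°) = csc(88°) = 1.001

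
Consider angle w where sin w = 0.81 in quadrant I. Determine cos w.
cos w = √(1 - sin²w) = 0.5864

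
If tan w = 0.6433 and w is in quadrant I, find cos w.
cos w = 0.841 (using tan²w + 1 = sec²w)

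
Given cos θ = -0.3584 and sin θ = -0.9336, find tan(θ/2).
tan(θ/2) = sin θ / (1 + cos θ) = -1.455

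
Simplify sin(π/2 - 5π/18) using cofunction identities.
sin(π/2 - 5π/18) = cos(5π/18)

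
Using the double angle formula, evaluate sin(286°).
sin(286°) = 2 sin 143° cos 143° = -0.9613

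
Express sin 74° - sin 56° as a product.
sin 74° - sin 56° = 2 cos(65°) sin(9°)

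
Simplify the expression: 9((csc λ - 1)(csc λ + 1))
9((csc λ - 1)(csc λ + 1)) = 9(cot²λ) (using Diff. of squares)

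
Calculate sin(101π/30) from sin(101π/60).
sin(101π/30) = 2 sin 101π/60 cos 101π/60 = -0.9135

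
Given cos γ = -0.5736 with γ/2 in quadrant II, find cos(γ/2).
cos(γ/2) = ±√((1 + cos γ)/2); negative since γ/2 ∈ QII, so cos(γ/2) = -0.4617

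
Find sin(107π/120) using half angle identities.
sin(107π/120) = √((1 - cos 107π/60)/2) = 0.3338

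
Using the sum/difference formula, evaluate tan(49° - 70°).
tan(49° - 70°) = (tan 49° - tan 70°)/(1 + tan 49° tan 70°) = -0.3839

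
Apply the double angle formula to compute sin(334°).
sin(334°) = 2 sin 167° cos 167° = -0.4384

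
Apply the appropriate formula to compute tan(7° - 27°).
tan(7° - 27°) = (tan 7° - tan 27°)/(1 + tan 7° tan 27°) = -0.364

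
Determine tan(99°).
tan(99°) = -6.314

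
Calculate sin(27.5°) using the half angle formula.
sin(27.5°) = √((1 - cos 55°)/2) = 0.4617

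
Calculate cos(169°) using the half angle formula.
cos(169°) = -√((1 + cos 338°)/2) = -0.9816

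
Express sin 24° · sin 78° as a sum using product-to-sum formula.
sin 24° sin 78° = (1/2)[cos(24°-78°) - cos(24°+78°)]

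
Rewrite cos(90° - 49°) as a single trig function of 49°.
cos(90° - 49°) = sin(49°)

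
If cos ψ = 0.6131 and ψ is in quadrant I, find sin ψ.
sin ψ = 0.79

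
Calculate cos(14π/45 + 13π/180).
cos(14π/45 + 13π/180) = cos 14π/45 cos 13π/180 - sin 14π/45 sin 13π/180 = 0.3584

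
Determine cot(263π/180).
cot(263π/180) = 0.1228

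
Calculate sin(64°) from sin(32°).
sin(64°) = 2 sin 32° cos 32° = 0.8988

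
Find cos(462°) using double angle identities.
cos(462°) = 2cos²231° - 1 = -0.2079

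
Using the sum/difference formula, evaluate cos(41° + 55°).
cos(41° + 55°) = cos 41° cos 55° - sin 41° sin 55° = -0.1045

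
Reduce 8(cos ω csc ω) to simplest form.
8(cos ω csc ω) = 8(cot ω) (using Reciprocal + quotient)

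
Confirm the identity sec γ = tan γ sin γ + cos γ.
RHS = sin²γ/cos γ + cos γ = (sin²γ + cos²γ)/cos γ = 1/cos γ = sec γ = LHS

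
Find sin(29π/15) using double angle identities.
sin(29π/15) = 2 sin 29π/30 cos 29π/30 = -0.2079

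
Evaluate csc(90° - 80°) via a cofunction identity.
csc(90° - 80°) = sec(80°) = 5.759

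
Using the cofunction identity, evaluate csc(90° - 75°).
csc(90° - 75°) = sec(75°) = 3.864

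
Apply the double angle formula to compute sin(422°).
sin(422°) = 2 sin 211° cos 211° = 0.8829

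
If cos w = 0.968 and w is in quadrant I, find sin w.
sin w = 0.251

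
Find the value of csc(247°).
csc(247°) = -1.086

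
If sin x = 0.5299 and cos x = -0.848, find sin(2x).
sin(2x) = 2 sin x cos x = -0.8987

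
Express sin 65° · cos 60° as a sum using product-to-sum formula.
sin 65° cos 60° = (1/2)[sin(65°+60°) + sin(65°-60°)]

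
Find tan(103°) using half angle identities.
tan(103°) = sin 206° / (1 + cos 206°) = -4.331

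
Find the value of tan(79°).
tan(79°) = 5.145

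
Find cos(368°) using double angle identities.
cos(368°) = cos²184° - sin²184° = 0.9903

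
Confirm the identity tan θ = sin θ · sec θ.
RHS = sin θ · (1/cos θ) = sin θ/cos θ = tan θ = LHS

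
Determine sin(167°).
sin(167°) = 0.225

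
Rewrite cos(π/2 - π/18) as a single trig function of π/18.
cos(π/2 - π/18) = sin(π/18)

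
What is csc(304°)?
csc(304°) = -1.206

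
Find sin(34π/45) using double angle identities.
sin(34π/45) = 2 sin 17π/45 cos 17π/45 = 0.6947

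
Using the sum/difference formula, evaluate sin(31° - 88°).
sin(31° - 88°) = sin 31° cos 88° - cos 31° sin 88° = -0.8387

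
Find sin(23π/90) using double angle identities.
sin(23π/90) = 2 sin 23π/180 cos 23π/180 = 0.7193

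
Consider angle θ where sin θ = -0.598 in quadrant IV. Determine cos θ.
cos θ = √(1 - sin²θ) = 0.8015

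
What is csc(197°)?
csc(197°) = -3.42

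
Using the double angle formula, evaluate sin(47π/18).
sin(47π/18) = 2 sin 47π/36 cos 47π/36 = 0.9397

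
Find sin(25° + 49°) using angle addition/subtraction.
sin(25° + 49°) = sin 25° cos 49° + cos 25° sin 49° = 0.9613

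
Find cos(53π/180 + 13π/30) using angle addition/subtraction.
cos(53π/180 + 13π/30) = cos 53π/180 cos 13π/30 - sin 53π/180 sin 13π/30 = -0.6561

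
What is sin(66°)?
sin(66°) = 0.9135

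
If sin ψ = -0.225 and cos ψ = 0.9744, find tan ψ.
tan ψ = sin ψ / cos ψ = -0.2309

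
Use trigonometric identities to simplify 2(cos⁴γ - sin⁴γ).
2(cos⁴γ - sin⁴γ) = 2(cos(2γ)) (using Factoring + double angle)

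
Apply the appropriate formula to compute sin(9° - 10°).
sin(9° - 10°) = sin 9° cos 10° - cos 9° sin 10° = -0.01745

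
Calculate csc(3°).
csc(3°) = 19.11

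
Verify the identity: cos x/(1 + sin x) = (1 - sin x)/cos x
RHS = (1 - sin x)(1 + sin x) / (cos x(1 + sin x)) = (1 - sin²x) / (cos x(1 + sin x)) = cos²x / (cos x(1 + sin x)) = cos x/(1 + sin x) = LHS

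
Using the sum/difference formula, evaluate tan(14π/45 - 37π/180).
tan(14π/45 - 37π/180) = (tan 14π/45 - tan 37π/180)/(1 + tan 14π/45 tan 37π/180) = 0.3443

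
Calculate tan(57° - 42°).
tan(57° - 42°) = (tan 57° - tan 42°)/(1 + tan 57° tan 42°) = 2-√3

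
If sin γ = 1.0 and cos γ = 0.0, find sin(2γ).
sin(2γ) = 2 sin γ cos γ = 0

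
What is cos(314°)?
cos(314°) = 0.6947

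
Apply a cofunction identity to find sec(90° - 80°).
sec(90° - 80°) = csc(80°) = 1.015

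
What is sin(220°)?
sin(220°) = -0.6428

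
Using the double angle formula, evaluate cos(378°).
cos(378°) = cos²189° - sin²189° = 0.9511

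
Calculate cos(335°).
cos(335°) = 0.9063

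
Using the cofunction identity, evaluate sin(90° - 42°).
sin(90° - 42°) = cos(42°) = 0.7431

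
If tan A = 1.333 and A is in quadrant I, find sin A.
sin A = 0.7999 (using tan²A + 1 = sec²A)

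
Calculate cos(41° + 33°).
cos(41° + 33°) = cos 41° cos 33° - sin 41° sin 33° = 0.2756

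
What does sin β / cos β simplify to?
sin β / cos β = tan β (using Quotient identity)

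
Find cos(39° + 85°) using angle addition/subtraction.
cos(39° + 85°) = cos 39° cos 85° - sin 39° sin 85° = -0.5592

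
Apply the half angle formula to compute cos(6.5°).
cos(6.5°) = √((1 + cos 13°)/2) = 0.9936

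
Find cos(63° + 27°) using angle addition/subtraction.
cos(63° + 27°) = cos 63° cos 27° - sin 63° sin 27° = 0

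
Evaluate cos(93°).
cos(93°) = -0.05234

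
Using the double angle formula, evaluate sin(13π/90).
sin(13π/90) = 2 sin 13π/180 cos 13π/180 = 0.4384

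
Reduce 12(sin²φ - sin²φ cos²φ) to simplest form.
12(sin²φ - sin²φ cos²φ) = 12(sin⁴φ) (using Factoring)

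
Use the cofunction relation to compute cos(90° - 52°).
cos(90° - 52°) = sin(52°) = 0.788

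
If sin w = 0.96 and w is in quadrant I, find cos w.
cos w = 0.28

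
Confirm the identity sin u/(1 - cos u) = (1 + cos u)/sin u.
LHS = sin u(1 + cos u) / ((1 - cos u)(1 + cos u)) = sin u(1 + cos u) / (1 - cos²u) = sin u(1 + cos u) / sin²u = (1 + cos u)/sin u = RHS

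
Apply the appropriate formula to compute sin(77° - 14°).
sin(77° - 14°) = sin 77° cos 14° - cos 77° sin 14° = 0.891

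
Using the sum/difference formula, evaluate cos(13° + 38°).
cos(13° + 38°) = cos 13° cos 38° - sin 13° sin 38° = 0.6293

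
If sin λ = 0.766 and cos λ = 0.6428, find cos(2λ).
cos(2λ) = cos²λ - sin²λ = -0.1736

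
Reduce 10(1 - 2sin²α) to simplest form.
10(1 - 2sin²α) = 10(cos(2α)) (using Double angle)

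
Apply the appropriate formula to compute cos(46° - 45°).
cos(46° - 45°) = cos 46° cos 45° + sin 46° sin 45° = 0.9998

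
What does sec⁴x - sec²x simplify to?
sec⁴x - sec²x = tan⁴x + tan²x (using Pythagorean)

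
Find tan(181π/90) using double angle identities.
tan(181π/90) = 2 tan 181π/180 / (1 - tan²181π/180) = 0.03492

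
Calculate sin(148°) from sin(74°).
sin(148°) = 2 sin 74° cos 74° = 0.5299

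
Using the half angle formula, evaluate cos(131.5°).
cos(131.5°) = -√((1 + cos 263°)/2) = -0.6626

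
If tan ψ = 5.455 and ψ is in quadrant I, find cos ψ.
cos ψ = 0.1803 (using tan²ψ + 1 = sec²ψ)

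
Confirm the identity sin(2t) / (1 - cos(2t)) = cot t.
LHS = 2 sin t cos t / (2sin²t) = cos t/sin t = cot t = RHS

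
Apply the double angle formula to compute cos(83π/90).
cos(83π/90) = 2cos²83π/180 - 1 = -0.9703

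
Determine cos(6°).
cos(6°) = 0.9945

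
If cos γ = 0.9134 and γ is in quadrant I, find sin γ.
sin γ = 0.4071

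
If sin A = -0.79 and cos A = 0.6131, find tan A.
tan A = sin A / cos A = -1.289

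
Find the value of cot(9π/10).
cot(9π/10) = -3.078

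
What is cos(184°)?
cos(184°) = -0.9976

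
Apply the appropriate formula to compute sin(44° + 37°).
sin(44° + 37°) = sin 44° cos 37° + cos 44° sin 37° = 0.9877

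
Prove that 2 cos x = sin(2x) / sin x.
RHS = 2 sin x cos x / sin x = 2 cos x = LHS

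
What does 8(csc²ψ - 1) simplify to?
8(csc²ψ - 1) = 8(cot²ψ) (using Pythagorean identity)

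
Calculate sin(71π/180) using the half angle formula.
sin(71π/180) = √((1 - cos 71π/90)/2) = 0.9455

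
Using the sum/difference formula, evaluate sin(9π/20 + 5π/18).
sin(9π/20 + 5π/18) = sin 9π/20 cos 5π/18 + cos 9π/20 sin 5π/18 = 0.7547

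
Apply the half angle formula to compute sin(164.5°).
sin(164.5°) = √((1 - cos 329°)/2) = 0.2672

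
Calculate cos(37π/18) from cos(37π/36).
cos(37π/18) = cos²37π/36 - sin²37π/36 = 0.9848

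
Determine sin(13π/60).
sin(13π/60) = 0.6293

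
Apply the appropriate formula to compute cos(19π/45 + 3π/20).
cos(19π/45 + 3π/20) = cos 19π/45 cos 3π/20 - sin 19π/45 sin 3π/20 = -0.225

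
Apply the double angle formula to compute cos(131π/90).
cos(131π/90) = cos²131π/180 - sin²131π/180 = -0.1392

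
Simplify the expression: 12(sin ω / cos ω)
12(sin ω / cos ω) = 12(tan ω) (using Quotient identity)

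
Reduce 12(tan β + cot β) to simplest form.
12(tan β + cot β) = 12(sec β csc β) (using Quotient identities)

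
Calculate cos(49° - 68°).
cos(49° - 68°) = cos 49° cos 68° + sin 49° sin 68° = 0.9455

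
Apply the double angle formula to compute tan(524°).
tan(524°) = 2 tan 262° / (1 - tan²262°) = -0.2867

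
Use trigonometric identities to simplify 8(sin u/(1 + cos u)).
8(sin u/(1 + cos u)) = 8(tan(u/2)) (using Half angle)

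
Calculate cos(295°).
cos(295°) = 0.4226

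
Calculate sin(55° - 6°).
sin(55° - 6°) = sin 55° cos 6° - cos 55° sin 6° = 0.7547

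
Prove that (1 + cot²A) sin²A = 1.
LHS = csc²A · sin²A = (1/sin²A) · sin²A = 1 = RHS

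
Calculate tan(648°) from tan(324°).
tan(648°) = 2 tan 324° / (1 - tan²324°) = -3.078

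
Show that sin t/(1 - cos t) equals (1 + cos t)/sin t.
LHS = sin t(1 + cos t) / ((1 - cos t)(1 + cos t)) = sin t(1 + cos t) / (1 - cos²t) = sin t(1 + cos t) / sin²t = (1 + cos t)/sin t = RHS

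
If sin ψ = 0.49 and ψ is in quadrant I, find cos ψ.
cos ψ = 0.8717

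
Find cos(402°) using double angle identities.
cos(402°) = cos²201° - sin²201° = 0.7431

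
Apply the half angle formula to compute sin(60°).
sin(60°) = √((1 - cos 120°)/2) = √3/2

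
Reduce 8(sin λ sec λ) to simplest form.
8(sin λ sec λ) = 8(tan λ) (using Reciprocal + quotient)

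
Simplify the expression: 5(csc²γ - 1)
5(csc²γ - 1) = 5(cot²γ) (using Pythagorean identity)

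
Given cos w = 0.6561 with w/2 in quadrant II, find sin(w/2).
sin(w/2) = ±√((1 - cos w)/2); positive since w/2 ∈ QII, so sin(w/2) = 0.4147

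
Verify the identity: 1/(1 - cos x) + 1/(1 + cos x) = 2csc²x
LHS = [(1 + cos x) + (1 - cos x)] / [(1 - cos x)(1 + cos x)] = 2/(1 - cos²x) = 2/sin²x = 2csc²x = RHS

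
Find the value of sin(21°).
sin(21°) = 0.3584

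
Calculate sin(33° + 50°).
sin(33° + 50°) = sin 33° cos 50° + cos 33° sin 50° = 0.9925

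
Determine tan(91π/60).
tan(91π/60) = -19.08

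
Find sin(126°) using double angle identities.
sin(126°) = 2 sin 63° cos 63° = 0.809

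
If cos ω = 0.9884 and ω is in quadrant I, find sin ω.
sin ω = 0.1519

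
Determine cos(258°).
cos(258°) = -0.2079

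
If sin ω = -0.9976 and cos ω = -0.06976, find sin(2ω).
sin(2ω) = 2 sin ω cos ω = 0.1392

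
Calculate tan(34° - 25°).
tan(34° - 25°) = (tan 34° - tan 25°)/(1 + tan 34° tan 25°) = 0.1584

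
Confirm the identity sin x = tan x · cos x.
RHS = (sin x/cos x) · cos x = sin x = LHS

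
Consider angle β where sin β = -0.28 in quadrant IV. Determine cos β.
cos β = √(1 - sin²β) = 0.96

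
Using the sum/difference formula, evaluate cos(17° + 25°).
cos(17° + 25°) = cos 17° cos 25° - sin 17° sin 25° = 0.7431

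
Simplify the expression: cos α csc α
cos α csc α = cot α (using Reciprocal + quotient)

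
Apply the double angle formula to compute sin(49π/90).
sin(49π/90) = 2 sin 49π/180 cos 49π/180 = 0.9903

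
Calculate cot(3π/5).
cot(3π/5) = -0.3249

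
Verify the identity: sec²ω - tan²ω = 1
LHS = 1/cos²ω - sin²ω/cos²ω = (1 - sin²ω)/cos²ω = cos²ω/cos²ω = 1 = RHS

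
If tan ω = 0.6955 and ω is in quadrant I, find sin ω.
sin ω = 0.571 (using tan²ω + 1 = sec²ω)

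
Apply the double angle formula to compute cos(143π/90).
cos(143π/90) = cos²143π/180 - sin²143π/180 = 0.2756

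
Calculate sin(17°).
sin(17°) = 0.2924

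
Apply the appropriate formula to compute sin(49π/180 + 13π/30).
sin(49π/180 + 13π/30) = sin 49π/180 cos 13π/30 + cos 49π/180 sin 13π/30 = 0.7986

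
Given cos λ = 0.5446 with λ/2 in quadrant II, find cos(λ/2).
cos(λ/2) = ±√((1 + cos λ)/2); negative since λ/2 ∈ QII, so cos(λ/2) = -0.8788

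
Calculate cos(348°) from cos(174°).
cos(348°) = cos²174° - sin²174° = 0.9781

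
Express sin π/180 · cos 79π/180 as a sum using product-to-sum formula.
sin π/180 cos 79π/180 = (1/2)[sin(π/180+79π/180) + sin(π/180-79π/180)]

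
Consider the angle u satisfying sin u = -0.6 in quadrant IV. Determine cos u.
cos u = √(1 - sin²u) = 0.8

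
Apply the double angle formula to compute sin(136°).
sin(136°) = 2 sin 68° cos 68° = 0.6947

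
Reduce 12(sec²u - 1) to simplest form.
12(sec²u - 1) = 12(tan²u) (using Pythagorean identity)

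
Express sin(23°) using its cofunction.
sin(23°) = cos(90° - 23°) = cos(67°)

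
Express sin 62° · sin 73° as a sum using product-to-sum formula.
sin 62° sin 73° = (1/2)[cos(62°-73°) - cos(62°+73°)]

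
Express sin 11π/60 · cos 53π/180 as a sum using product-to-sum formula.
sin 11π/60 cos 53π/180 = (1/2)[sin(11π/60+53π/180) + sin(11π/60-53π/180)]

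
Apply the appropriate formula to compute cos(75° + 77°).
cos(75° + 77°) = cos 75° cos 77° - sin 75° sin 77° = -0.8829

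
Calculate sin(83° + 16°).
sin(83° + 16°) = sin 83° cos 16° + cos 83° sin 16° = 0.9877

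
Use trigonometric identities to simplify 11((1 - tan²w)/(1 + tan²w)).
11((1 - tan²w)/(1 + tan²w)) = 11(cos(2w)) (using Double angle)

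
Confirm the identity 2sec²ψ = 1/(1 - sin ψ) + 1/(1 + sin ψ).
RHS = [(1 + sin ψ) + (1 - sin ψ)] / [(1 - sin ψ)(1 + sin ψ)] = 2/(1 - sin²ψ) = 2/cos²ψ = 2sec²ψ = LHS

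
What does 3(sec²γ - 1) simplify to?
3(sec²γ - 1) = 3(tan²γ) (using Pythagorean identity)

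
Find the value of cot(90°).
cot(90°) = 0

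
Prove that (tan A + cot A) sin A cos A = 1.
LHS = (sin A/cos A + cos A/sin A) sin A cos A = ((sin²A + cos²A)/(sin A cos A)) · sin A cos A = sin²A + cos²A = 1 = RHS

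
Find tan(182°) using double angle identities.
tan(182°) = 2 tan 91° / (1 - tan²91°) = 0.03492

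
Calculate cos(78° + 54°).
cos(78° + 54°) = cos 78° cos 54° - sin 78° sin 54° = -0.6691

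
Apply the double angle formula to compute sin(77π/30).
sin(77π/30) = 2 sin 77π/60 cos 77π/60 = 0.9781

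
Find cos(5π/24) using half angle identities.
cos(5π/24) = √((1 + cos 5π/12)/2) = 0.7934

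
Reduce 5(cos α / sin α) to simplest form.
5(cos α / sin α) = 5(cot α) (using Quotient identity)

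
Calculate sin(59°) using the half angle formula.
sin(59°) = √((1 - cos 118°)/2) = 0.8572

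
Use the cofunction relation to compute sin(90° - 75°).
sin(90° - 75°) = cos(75°) = (√6-√2)/4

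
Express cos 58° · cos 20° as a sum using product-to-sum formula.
cos 58° cos 20° = (1/2)[cos(58°-20°) + cos(58°+20°)]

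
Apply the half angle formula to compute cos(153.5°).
cos(153.5°) = -√((1 + cos 307°)/2) = -0.8949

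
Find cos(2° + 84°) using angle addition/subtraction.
cos(2° + 84°) = cos 2° cos 84° - sin 2° sin 84° = 0.06976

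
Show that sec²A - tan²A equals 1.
LHS = 1/cos²A - sin²A/cos²A = (1 - sin²A)/cos²A = cos²A/cos²A = 1 = RHS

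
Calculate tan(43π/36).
tan(43π/36) = 0.7002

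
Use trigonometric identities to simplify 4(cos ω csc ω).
4(cos ω csc ω) = 4(cot ω) (using Reciprocal + quotient)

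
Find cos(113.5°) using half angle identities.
cos(113.5°) = -√((1 + cos 227°)/2) = -0.3987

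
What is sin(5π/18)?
sin(5π/18) = 0.766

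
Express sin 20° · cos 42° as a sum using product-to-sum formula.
sin 20° cos 42° = (1/2)[sin(20°+42°) + sin(20°-42°)]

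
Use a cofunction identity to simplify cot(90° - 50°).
cot(90° - 50°) = tan(50°)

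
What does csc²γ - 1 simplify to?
csc²γ - 1 = cot²γ (using Pythagorean identity)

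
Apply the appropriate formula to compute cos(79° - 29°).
cos(79° - 29°) = cos 79° cos 29° + sin 79° sin 29° = 0.6428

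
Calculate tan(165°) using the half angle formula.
tan(165°) = sin 330° / (1 + cos 330°) = -(2-√3)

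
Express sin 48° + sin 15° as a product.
sin 48° + sin 15° = 2 sin(31.5°) cos(16.5°)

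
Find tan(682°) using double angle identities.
tan(682°) = 2 tan 341° / (1 - tan²341°) = -0.7813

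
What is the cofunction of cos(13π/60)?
cos(13π/60) = sin(π/2 - 13π/60) = sin(17π/60)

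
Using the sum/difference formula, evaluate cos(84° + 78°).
cos(84° + 78°) = cos 84° cos 78° - sin 84° sin 78° = -0.9511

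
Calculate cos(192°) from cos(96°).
cos(192°) = cos²96° - sin²96° = -0.9781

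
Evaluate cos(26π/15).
cos(26π/15) = 0.6691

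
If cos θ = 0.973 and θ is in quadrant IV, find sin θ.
sin θ = -0.2308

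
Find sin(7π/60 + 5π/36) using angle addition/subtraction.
sin(7π/60 + 5π/36) = sin 7π/60 cos 5π/36 + cos 7π/60 sin 5π/36 = 0.7193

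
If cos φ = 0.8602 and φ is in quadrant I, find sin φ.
sin φ = 0.51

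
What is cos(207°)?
cos(207°) = -0.891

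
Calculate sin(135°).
sin(135°) = √2/2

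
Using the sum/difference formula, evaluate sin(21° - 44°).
sin(21° - 44°) = sin 21° cos 44° - cos 21° sin 44° = -0.3907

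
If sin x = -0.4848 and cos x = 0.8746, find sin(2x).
sin(2x) = 2 sin x cos x = -0.848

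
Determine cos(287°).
cos(287°) = 0.2924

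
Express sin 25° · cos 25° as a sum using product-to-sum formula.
sin 25° cos 25° = (1/2)[sin(25°+25°) + sin(25°-25°)]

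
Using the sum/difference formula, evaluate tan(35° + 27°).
tan(35° + 27°) = (tan 35° + tan 27°)/(1 - tan 35° tan 27°) = 1.881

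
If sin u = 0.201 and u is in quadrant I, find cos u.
cos u = 0.9796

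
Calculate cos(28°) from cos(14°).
cos(28°) = cos²14° - sin²14° = 0.8829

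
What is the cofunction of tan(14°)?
tan(14°) = cot(90° - 14°) = cot(76°)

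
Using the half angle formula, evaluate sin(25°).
sin(25°) = √((1 - cos 50°)/2) = 0.4226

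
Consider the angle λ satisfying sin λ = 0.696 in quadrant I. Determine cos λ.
cos λ = √(1 - sin²λ) = 0.718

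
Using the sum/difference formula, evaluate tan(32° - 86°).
tan(32° - 86°) = (tan 32° - tan 86°)/(1 + tan 32° tan 86°) = -1.376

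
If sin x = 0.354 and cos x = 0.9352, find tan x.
tan x = sin x / cos x = 0.3785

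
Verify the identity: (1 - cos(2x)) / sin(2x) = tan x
LHS = 2sin²x / (2 sin x cos x) = sin x/cos x = tan x = RHS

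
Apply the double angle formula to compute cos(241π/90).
cos(241π/90) = cos²241π/180 - sin²241π/180 = -0.5299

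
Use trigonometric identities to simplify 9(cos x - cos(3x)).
9(cos x - cos(3x)) = 9(2 sin(2x) sin x) (using Sum-to-product)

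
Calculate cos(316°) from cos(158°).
cos(316°) = cos²158° - sin²158° = 0.7193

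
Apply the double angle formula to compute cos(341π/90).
cos(341π/90) = cos²341π/180 - sin²341π/180 = 0.788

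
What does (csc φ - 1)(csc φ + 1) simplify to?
(csc φ - 1)(csc φ + 1) = cot²φ (using Diff. of squares)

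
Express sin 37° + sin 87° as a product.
sin 37° + sin 87° = 2 sin(62°) cos(-25°)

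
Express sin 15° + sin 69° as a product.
sin 15° + sin 69° = 2 sin(42°) cos(-27°)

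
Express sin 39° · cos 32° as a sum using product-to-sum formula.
sin 39° cos 32° = (1/2)[sin(39°+32°) + sin(39°-32°)]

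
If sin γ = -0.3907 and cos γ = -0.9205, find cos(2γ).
cos(2γ) = cos²γ - sin²γ = 0.6947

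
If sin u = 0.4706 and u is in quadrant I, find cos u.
cos u = 0.8823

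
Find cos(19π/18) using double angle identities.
cos(19π/18) = cos²19π/36 - sin²19π/36 = -0.9848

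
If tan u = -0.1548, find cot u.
cot u = 1/tan u = -6.46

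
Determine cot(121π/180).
cot(121π/180) = -0.6009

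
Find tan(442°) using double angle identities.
tan(442°) = 2 tan 221° / (1 - tan²221°) = 7.115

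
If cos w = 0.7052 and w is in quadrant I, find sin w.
sin w = 0.709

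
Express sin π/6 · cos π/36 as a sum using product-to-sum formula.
sin π/6 cos π/36 = (1/2)[sin(π/6+π/36) + sin(π/6-π/36)]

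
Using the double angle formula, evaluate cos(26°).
cos(26°) = cos²13° - sin²13° = 0.8988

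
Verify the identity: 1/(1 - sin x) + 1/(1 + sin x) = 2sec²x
LHS = [(1 + sin x) + (1 - sin x)] / [(1 - sin x)(1 + sin x)] = 2/(1 - sin²x) = 2/cos²x = 2sec²x = RHS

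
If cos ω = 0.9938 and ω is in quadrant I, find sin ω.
sin ω = 0.1112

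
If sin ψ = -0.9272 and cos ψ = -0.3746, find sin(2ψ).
sin(2ψ) = 2 sin ψ cos ψ = 0.6947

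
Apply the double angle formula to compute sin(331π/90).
sin(331π/90) = 2 sin 331π/180 cos 331π/180 = -0.848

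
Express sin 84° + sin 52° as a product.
sin 84° + sin 52° = 2 sin(68°) cos(16°)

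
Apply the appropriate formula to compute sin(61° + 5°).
sin(61° + 5°) = sin 61° cos 5° + cos 61° sin 5° = 0.9135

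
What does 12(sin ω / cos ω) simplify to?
12(sin ω / cos ω) = 12(tan ω) (using Quotient identity)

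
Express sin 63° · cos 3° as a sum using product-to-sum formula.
sin 63° cos 3° = (1/2)[sin(63°+3°) + sin(63°-3°)]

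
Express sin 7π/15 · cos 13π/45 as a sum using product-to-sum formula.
sin 7π/15 cos 13π/45 = (1/2)[sin(7π/15+13π/45) + sin(7π/15-13π/45)]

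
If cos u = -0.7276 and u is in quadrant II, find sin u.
sin u = 0.686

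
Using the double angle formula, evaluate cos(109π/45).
cos(109π/45) = cos²109π/90 - sin²109π/90 = 0.2419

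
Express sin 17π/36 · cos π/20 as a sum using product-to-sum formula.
sin 17π/36 cos π/20 = (1/2)[sin(17π/36+π/20) + sin(17π/36-π/20)]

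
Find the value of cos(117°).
cos(117°) = -0.454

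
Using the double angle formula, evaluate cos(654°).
cos(654°) = 1 - 2sin²327° = 0.4067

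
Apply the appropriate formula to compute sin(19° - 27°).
sin(19° - 27°) = sin 19° cos 27° - cos 19° sin 27° = -0.1392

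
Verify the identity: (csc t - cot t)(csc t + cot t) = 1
LHS = csc²t - cot²t = (1 + cot²t) - cot²t = 1 = RHS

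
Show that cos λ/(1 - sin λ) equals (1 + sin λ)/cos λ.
RHS = (1 + sin λ)(1 - sin λ) / (cos λ(1 - sin λ)) = (1 - sin²λ) / (cos λ(1 - sin λ)) = cos²λ / (cos λ(1 - sin λ)) = cos λ/(1 - sin λ) = LHS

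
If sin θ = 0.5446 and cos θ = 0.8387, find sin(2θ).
sin(2θ) = 2 sin θ cos θ = 0.9135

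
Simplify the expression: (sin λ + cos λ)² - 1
(sin λ + cos λ)² - 1 = sin(2λ) (using Pythagorean + double angle)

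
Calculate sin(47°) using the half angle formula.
sin(47°) = √((1 - cos 94°)/2) = 0.7314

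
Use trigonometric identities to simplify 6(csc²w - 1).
6(csc²w - 1) = 6(cot²w) (using Pythagorean identity)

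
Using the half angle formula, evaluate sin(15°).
sin(15°) = √((1 - cos 30°)/2) = (√6-√2)/4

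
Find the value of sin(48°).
sin(48°) = 0.7431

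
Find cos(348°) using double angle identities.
cos(348°) = cos²174° - sin²174° = 0.9781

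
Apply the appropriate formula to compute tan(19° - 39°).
tan(19° - 39°) = (tan 19° - tan 39°)/(1 + tan 19° tan 39°) = -0.364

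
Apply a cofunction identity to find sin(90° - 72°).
sin(90° - 72°) = cos(72°) = 0.309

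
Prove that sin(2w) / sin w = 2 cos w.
LHS = 2 sin w cos w / sin w = 2 cos w = RHS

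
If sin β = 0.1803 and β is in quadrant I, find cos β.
cos β = 0.9836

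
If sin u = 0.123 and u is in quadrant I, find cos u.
cos u = 0.9924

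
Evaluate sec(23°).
sec(23°) = 1.086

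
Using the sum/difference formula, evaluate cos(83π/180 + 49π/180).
cos(83π/180 + 49π/180) = cos 83π/180 cos 49π/180 - sin 83π/180 sin 49π/180 = -0.6691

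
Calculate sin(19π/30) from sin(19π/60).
sin(19π/30) = 2 sin 19π/60 cos 19π/60 = 0.9135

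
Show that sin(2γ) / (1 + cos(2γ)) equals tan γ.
LHS = 2 sin γ cos γ / (2cos²γ) = sin γ/cos γ = tan γ = RHS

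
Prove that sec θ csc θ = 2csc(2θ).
RHS = 2/sin(2θ) = 2/(2 sin θ cos θ) = 1/(sin θ cos θ) = (1/cos θ)(1/sin θ) = sec θ csc θ = LHS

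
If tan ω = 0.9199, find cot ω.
cot ω = 1/tan ω = 1.087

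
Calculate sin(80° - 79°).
sin(80° - 79°) = sin 80° cos 79° - cos 80° sin 79° = 0.01745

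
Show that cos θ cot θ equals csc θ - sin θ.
RHS = 1/sin θ - sin θ = (1 - sin²θ)/sin θ = cos²θ/sin θ = cos θ · (cos θ/sin θ) = cos θ cot θ = LHS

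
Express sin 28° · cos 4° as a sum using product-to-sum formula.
sin 28° cos 4° = (1/2)[sin(28°+4°) + sin(28°-4°)]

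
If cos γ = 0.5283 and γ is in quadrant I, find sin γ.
sin γ = 0.8491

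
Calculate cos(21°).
cos(21°) = 0.9336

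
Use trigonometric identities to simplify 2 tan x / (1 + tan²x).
2 tan x / (1 + tan²x) = sin(2x) (using Double angle)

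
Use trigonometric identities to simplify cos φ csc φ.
cos φ csc φ = cot φ (using Reciprocal + quotient)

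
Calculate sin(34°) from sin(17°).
sin(34°) = 2 sin 17° cos 17° = 0.5592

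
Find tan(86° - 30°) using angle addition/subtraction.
tan(86° - 30°) = (tan 86° - tan 30°)/(1 + tan 86° tan 30°) = 1.483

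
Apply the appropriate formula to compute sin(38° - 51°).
sin(38° - 51°) = sin 38° cos 51° - cos 38° sin 51° = -0.225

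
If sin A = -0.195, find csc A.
csc A = 1/sin A = -5.128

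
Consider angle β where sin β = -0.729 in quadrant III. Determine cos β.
cos β = ±√(1 - sin²β) = -0.6845 (negative in QIII)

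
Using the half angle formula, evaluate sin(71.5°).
sin(71.5°) = √((1 - cos 143°)/2) = 0.9483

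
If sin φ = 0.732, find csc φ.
csc φ = 1/sin φ = 1.366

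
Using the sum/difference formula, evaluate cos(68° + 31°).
cos(68° + 31°) = cos 68° cos 31° - sin 68° sin 31° = -0.1564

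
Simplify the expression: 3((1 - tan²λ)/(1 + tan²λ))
3((1 - tan²λ)/(1 + tan²λ)) = 3(cos(2λ)) (using Double angle)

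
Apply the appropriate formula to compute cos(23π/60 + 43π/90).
cos(23π/60 + 43π/90) = cos 23π/60 cos 43π/90 - sin 23π/60 sin 43π/90 = -0.9063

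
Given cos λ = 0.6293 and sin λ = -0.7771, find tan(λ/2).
tan(λ/2) = sin λ / (1 + cos λ) = -0.477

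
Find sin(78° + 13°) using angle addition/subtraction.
sin(78° + 13°) = sin 78° cos 13° + cos 78° sin 13° = 0.9998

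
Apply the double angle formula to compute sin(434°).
sin(434°) = 2 sin 217° cos 217° = 0.9613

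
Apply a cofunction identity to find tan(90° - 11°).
tan(90° - 11°) = cot(11°) = 5.145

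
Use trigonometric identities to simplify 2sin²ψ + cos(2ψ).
2sin²ψ + cos(2ψ) = 1 (using Double angle)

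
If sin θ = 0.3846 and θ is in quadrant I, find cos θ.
cos θ = 0.9231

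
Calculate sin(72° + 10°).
sin(72° + 10°) = sin 72° cos 10° + cos 72° sin 10° = 0.9903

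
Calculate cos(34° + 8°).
cos(34° + 8°) = cos 34° cos 8° - sin 34° sin 8° = 0.7431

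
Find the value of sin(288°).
sin(288°) = -0.9511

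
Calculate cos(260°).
cos(260°) = -0.1736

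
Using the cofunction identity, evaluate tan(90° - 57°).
tan(90° - 57°) = cot(57°) = 0.6494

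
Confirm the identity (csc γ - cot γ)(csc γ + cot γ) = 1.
LHS = csc²γ - cot²γ = (1 + cot²γ) - cot²γ = 1 = RHS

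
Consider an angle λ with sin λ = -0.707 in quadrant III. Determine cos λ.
cos λ = ±√(1 - sin²λ) = -0.7072 (negative in QIII)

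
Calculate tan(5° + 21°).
tan(5° + 21°) = (tan 5° + tan 21°)/(1 - tan 5° tan 21°) = 0.4877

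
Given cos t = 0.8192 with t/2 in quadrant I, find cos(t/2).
cos(t/2) = ±√((1 + cos t)/2); positive since t/2 ∈ QI, so cos(t/2) = 0.9537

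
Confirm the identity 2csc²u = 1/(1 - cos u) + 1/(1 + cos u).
RHS = [(1 + cos u) + (1 - cos u)] / [(1 - cos u)(1 + cos u)] = 2/(1 - cos²u) = 2/sin²u = 2csc²u = LHS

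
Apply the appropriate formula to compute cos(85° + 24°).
cos(85° + 24°) = cos 85° cos 24° - sin 85° sin 24° = -0.3256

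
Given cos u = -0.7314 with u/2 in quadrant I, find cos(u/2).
cos(u/2) = ±√((1 + cos u)/2); positive since u/2 ∈ QI, so cos(u/2) = 0.3665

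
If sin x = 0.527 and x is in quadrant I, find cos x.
cos x = 0.8499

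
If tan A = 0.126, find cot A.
cot A = 1/tan A = 7.937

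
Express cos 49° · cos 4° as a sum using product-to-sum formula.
cos 49° cos 4° = (1/2)[cos(49°-4°) + cos(49°+4°)]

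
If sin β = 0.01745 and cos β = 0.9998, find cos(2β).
cos(2β) = cos²β - sin²β = 0.9993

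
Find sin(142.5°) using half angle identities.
sin(142.5°) = √((1 - cos 285°)/2) = 0.6088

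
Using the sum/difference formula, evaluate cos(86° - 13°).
cos(86° - 13°) = cos 86° cos 13° + sin 86° sin 13° = 0.2924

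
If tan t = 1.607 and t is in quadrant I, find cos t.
cos t = 0.5283 (using tan²t + 1 = sec²t)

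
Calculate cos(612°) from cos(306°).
cos(612°) = 2cos²306° - 1 = -0.309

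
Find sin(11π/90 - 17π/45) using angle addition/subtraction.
sin(11π/90 - 17π/45) = sin 11π/90 cos 17π/45 - cos 11π/90 sin 17π/45 = -0.7193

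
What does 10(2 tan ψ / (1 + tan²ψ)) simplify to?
10(2 tan ψ / (1 + tan²ψ)) = 10(sin(2ψ)) (using Double angle)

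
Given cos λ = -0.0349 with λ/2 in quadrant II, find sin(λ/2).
sin(λ/2) = ±√((1 - cos λ)/2); positive since λ/2 ∈ QII, so sin(λ/2) = 0.7193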